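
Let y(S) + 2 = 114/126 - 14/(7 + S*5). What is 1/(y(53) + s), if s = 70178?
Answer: 2856/200425093 ≈ 1.4250e-5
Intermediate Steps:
y(S) = -23/21 - 14/(7 + 5*S) (y(S) = -2 + (114/126 - 14/(7 + S*5)) = -2 + (114*(1/126) - 14/(7 + 5*S)) = -2 + (19/21 - 14/(7 + 5*S)) = -23/21 - 14/(7 + 5*S))
1/(y(53) + s) = 1/(5*(-91 - 23*53)/(21*(7 + 5*53)) + 70178) = 1/(5*(-91 - 1219)/(21*(7 + 265)) + 70178) = 1/((5/21)*(-1310)/272 + 70178) = 1/((5/21)*(1/272)*(-1310) + 70178) = 1/(-3275/2856 + 70178) = 1/(200425093/2856) = 2856/200425093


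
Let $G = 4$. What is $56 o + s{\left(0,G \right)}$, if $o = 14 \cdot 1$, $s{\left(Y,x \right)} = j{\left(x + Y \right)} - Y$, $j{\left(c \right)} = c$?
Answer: $788$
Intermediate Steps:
$s{\left(Y,x \right)} = x$ ($s{\left(Y,x \right)} = \left(x + Y\right) - Y = \left(Y + x\right) - Y = x$)
$o = 14$
$56 o + s{\left(0,G \right)} = 56 \cdot 14 + 4 = 784 + 4 = 788$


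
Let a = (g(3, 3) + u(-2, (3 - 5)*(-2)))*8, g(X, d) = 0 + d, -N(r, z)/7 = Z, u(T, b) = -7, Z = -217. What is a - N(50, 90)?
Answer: -1551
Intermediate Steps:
N(r, z) = 1519 (N(r, z) = -7*(-217) = 1519)
g(X, d) = d
a = -32 (a = (3 - 7)*8 = -4*8 = -32)
a - N(50, 90) = -32 - 1*1519 = -32 - 1519 = -1551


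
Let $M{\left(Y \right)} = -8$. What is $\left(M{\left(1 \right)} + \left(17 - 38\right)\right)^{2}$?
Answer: $841$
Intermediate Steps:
$\left(M{\left(1 \right)} + \left(17 - 38\right)\right)^{2} = \left(-8 + \left(17 - 38\right)\right)^{2} = \left(-8 - 21\right)^{2} = \left(-29\right)^{2} = 841$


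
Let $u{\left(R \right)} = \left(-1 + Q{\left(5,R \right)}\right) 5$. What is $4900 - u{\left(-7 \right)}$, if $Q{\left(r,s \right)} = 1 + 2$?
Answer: $4890$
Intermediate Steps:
$Q{\left(r,s \right)} = 3$
$u{\left(R \right)} = 10$ ($u{\left(R \right)} = \left(-1 + 3\right) 5 = 2 \cdot 5 = 10$)
$4900 - u{\left(-7 \right)} = 4900 - 10 = 4890$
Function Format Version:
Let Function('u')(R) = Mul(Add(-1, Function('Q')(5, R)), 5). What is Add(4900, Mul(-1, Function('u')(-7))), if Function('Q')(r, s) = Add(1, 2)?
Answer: 4890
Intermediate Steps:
Function('Q')(r, s) = 3
Function('u')(R) = 10 (Function('u')(R) = Mul(Add(-1, 3), 5) = Mul(2, 5) = 10)
Add(4900, Mul(-1, Function('u')(-7))) = Add(4900, Mul(-1, 10)) = Add(4900, -10) = 4890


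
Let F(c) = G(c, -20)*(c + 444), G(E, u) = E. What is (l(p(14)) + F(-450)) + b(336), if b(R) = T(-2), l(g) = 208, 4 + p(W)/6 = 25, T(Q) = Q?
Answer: 2906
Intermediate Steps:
p(W) = 126 (p(W) = -24 + 6*25 = -24 + 150 = 126)
b(R) = -2
F(c) = c*(444 + c) (F(c) = c*(c + 444) = c*(444 + c))
(l(p(14)) + F(-450)) + b(336) = (208 - 450*(444 - 450)) - 2 = (208 - 450*(-6)) - 2 = (208 + 2700) - 2 = 2908 - 2 = 2906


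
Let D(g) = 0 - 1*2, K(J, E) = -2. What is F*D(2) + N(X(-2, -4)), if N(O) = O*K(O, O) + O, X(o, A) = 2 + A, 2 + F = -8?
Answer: 22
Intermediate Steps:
F = -10 (F = -2 - 8 = -10)
D(g) = -2 (D(g) = 0 - 2 = -2)
N(O) = -O (N(O) = O*(-2) + O = -2*O + O = -O)
F*D(2) + N(X(-2, -4)) = -10*(-2) - (2 - 4) = 20 - 1*(-2) = 20 + 2 = 22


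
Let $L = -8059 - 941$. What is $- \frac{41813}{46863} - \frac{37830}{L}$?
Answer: $\frac{15516781}{4686300} \approx 3.3111$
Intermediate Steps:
$L = -9000$
$- \frac{41813}{46863} - \frac{37830}{L} = - \frac{41813}{46863} - \frac{37830}{-9000} = \left(-41813\right) \frac{1}{46863} - - \frac{1261}{300} = - \frac{41813}{46863} + \frac{1261}{300} = \frac{15516781}{4686300}$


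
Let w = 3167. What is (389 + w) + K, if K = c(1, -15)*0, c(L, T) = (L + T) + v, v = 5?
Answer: 3556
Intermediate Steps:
c(L, T) = 5 + L + T (c(L, T) = (L + T) + 5 = 5 + L + T)
K = 0 (K = (5 + 1 - 15)*0 = -9*0 = 0)
(389 + w) + K = (389 + 3167) + 0 = 3556 + 0 = 3556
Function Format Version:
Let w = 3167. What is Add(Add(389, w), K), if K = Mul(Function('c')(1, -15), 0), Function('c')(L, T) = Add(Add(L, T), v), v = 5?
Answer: 3556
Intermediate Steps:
Function('c')(L, T) = Add(5, L, T) (Function('c')(L, T) = Add(Add(L, T), 5) = Add(5, L, T))
K = 0 (K = Mul(Add(5, 1, -15), 0) = Mul(-9, 0) = 0)
Add(Add(389, w), K) = Add(Add(389, 3167), 0) = Add(3556, 0) = 3556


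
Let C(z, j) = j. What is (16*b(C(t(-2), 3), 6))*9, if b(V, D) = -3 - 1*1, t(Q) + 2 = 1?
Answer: -576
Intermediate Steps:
t(Q) = -1 (t(Q) = -2 + 1 = -1)
b(V, D) = -4 (b(V, D) = -3 - 1 = -4)
(16*b(C(t(-2), 3), 6))*9 = (16*(-4))*9 = -64*9 = -576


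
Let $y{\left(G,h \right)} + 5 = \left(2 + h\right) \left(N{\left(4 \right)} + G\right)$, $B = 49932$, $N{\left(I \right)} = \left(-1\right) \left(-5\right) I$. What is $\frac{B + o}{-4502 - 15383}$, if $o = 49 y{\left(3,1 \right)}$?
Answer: $- \frac{53068}{19885} \approx -2.6687$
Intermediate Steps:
$N{\left(I \right)} = 5 I$
$y{\left(G,h \right)} = -5 + \left(2 + h\right) \left(20 + G\right)$ ($y{\left(G,h \right)} = -5 + \left(2 + h\right) \left(5 \cdot 4 + G\right) = -5 + \left(2 + h\right) \left(20 + G\right)$)
$o = 3136$ ($o = 49 \left(35 + 2 \cdot 3 + 20 \cdot 1 + 3 \cdot 1\right) = 49 \left(35 + 6 + 20 + 3\right) = 49 \cdot 64 = 3136$)
$\frac{B + o}{-4502 - 15383} = \frac{49932 + 3136}{-4502 - 15383} = \frac{53068}{-19885} = 53068 \left(- \frac{1}{19885}\right) = - \frac{53068}{19885}$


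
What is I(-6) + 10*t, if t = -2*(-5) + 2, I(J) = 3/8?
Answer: 963/8 ≈ 120.38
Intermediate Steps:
I(J) = 3/8 (I(J) = 3*(⅛) = 3/8)
t = 12 (t = 10 + 2 = 12)
I(-6) + 10*t = 3/8 + 10*12 = 3/8 + 120 = 963/8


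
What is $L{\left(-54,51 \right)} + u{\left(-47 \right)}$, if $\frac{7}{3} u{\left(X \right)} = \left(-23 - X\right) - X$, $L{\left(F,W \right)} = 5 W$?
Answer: $\frac{1998}{7} \approx 285.43$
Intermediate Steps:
$u{\left(X \right)} = - \frac{69}{7} - \frac{6 X}{7}$ ($u{\left(X \right)} = \frac{3 \left(\left(-23 - X\right) - X\right)}{7} = \frac{3 \left(-23 - 2 X\right)}{7} = - \frac{69}{7} - \frac{6 X}{7}$)
$L{\left(-54,51 \right)} + u{\left(-47 \right)} = 5 \cdot 51 - - \frac{213}{7} = 255 + \left(- \frac{69}{7} + \frac{282}{7}\right) = 255 + \frac{213}{7} = \frac{1998}{7}$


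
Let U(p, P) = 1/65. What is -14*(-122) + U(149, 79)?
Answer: 111021/65 ≈ 1708.0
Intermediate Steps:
U(p, P) = 1/65
-14*(-122) + U(149, 79) = -14*(-122) + 1/65 = 1708 + 1/65 = 111021/65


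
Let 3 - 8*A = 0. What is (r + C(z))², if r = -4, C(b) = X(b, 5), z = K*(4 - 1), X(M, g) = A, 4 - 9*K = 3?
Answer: 841/64 ≈ 13.141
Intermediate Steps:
A = 3/8 (A = 3/8 - ⅛*0 = 3/8 + 0 = 3/8 ≈ 0.37500)
K = ⅑ (K = 4/9 - ⅑*3 = 4/9 - ⅓ = ⅑ ≈ 0.11111)
X(M, g) = 3/8
z = ⅓ (z = (4 - 1)/9 = (⅑)*3 = ⅓ ≈ 0.33333)
C(b) = 3/8
(r + C(z))² = (-4 + 3/8)² = (-29/8)² = 841/64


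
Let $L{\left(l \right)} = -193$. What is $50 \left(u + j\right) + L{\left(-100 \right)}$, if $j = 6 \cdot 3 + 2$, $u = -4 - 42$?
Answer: $-1493$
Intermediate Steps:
$u = -46$ ($u = -4 - 42 = -46$)
$j = 20$ ($j = 18 + 2 = 20$)
$50 \left(u + j\right) + L{\left(-100 \right)} = 50 \left(-46 + 20\right) - 193 = 50 \left(-26\right) - 193 = -1300 - 193 = -1493$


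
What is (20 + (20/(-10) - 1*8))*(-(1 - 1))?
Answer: 0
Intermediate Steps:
(20 + (20/(-10) - 1*8))*(-(1 - 1)) = (20 + (20*(-⅒) - 8))*(-1*0) = (20 + (-2 - 8))*0 = (20 - 10)*0 = 10*0 = 0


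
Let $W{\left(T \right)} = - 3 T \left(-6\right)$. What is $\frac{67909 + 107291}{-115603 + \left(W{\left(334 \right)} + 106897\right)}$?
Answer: $- \frac{29200}{449} \approx -65.033$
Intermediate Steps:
$W{\left(T \right)} = 18 T$
$\frac{67909 + 107291}{-115603 + \left(W{\left(334 \right)} + 106897\right)} = \frac{67909 + 107291}{-115603 + \left(18 \cdot 334 + 106897\right)} = \frac{175200}{-115603 + \left(6012 + 106897\right)} = \frac{175200}{-115603 + 112909} = \frac{175200}{-2694} = 175200 \left(- \frac{1}{2694}\right) = - \frac{29200}{449}$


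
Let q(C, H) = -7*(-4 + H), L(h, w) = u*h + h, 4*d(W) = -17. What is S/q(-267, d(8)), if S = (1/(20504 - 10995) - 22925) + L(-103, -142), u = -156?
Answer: -264730556/2196579 ≈ -120.52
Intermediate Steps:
d(W) = -17/4 (d(W) = (¼)*(-17) = -17/4)
L(h, w) = -155*h (L(h, w) = -156*h + h = -155*h)
q(C, H) = 28 - 7*H
S = -66182639/9509 (S = (1/(20504 - 10995) - 22925) - 155*(-103) = (1/9509 - 22925) + 15965 = -217993824/9509 + 15965 = -66182639/9509 ≈ -6960.0)
S/q(-267, d(8)) = -66182639/(9509*(28 - 7*(-17/4))) = -66182639/(9509*(28 + 119/4)) = -66182639/(9509*231/4) = -66182639/9509*4/231 = -264730556/2196579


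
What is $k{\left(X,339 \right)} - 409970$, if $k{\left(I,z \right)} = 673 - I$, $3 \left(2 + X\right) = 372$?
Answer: $-409419$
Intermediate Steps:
$X = 122$ ($X = -2 + \frac{1}{3} \cdot 372 = -2 + 124 = 122$)
$k{\left(X,339 \right)} - 409970 = \left(673 - 122\right) - 409970 = 551 - 409970 = -409419$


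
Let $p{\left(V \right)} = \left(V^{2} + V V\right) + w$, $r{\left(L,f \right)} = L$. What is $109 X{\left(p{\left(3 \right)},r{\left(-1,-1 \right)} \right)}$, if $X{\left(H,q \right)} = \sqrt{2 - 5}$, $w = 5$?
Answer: $109 i \sqrt{3} \approx 188.79 i$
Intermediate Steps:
$p{\left(V \right)} = 5 + 2 V^{2}$ ($p{\left(V \right)} = \left(V^{2} + V V\right) + 5 = \left(V^{2} + V^{2}\right) + 5 = 2 V^{2} + 5 = 5 + 2 V^{2}$)
$X{\left(H,q \right)} = i \sqrt{3}$ ($X{\left(H,q \right)} = \sqrt{-3} = i \sqrt{3}$)
$109 X{\left(p{\left(3 \right)},r{\left(-1,-1 \right)} \right)} = 109 i \sqrt{3}$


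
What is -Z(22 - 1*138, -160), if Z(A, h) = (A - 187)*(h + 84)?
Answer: -23028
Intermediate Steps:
Z(A, h) = (-187 + A)*(84 + h)
-Z(22 - 1*138, -160) = -(-15708 - 187*(-160) + 84*(22 - 1*138) + (22 - 1*138)*(-160)) = -(-15708 + 29920 + 84*(22 - 138) + (22 - 138)*(-160)) = -(-15708 + 29920 + 84*(-116) - 116*(-160)) = -(-15708 + 29920 - 9744 + 18560) = -1*23028 = -23028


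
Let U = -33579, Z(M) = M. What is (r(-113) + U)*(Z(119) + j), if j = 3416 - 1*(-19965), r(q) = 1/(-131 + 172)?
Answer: -32353343000/41 ≈ -7.8911e+8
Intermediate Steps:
r(q) = 1/41
j = 23381 (j = 3416 + 19965 = 23381)
(r(-113) + U)*(Z(119) + j) = (1/41 - 33579)*(119 + 23381) = -1376738/41*23500 = -32353343000/41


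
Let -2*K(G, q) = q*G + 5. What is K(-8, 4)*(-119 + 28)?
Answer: -2457/2 ≈ -1228.5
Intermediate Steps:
K(G, q) = -5/2 - G*q/2 (K(G, q) = -(q*G + 5)/2 = -(G*q + 5)/2 = -(5 + G*q)/2 = -5/2 - G*q/2)
K(-8, 4)*(-119 + 28) = (-5/2 - ½*(-8)*4)*(-119 + 28) = (-5/2 + 16)*(-91) = (27/2)*(-91) = -2457/2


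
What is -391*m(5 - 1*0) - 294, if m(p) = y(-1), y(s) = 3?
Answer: -1467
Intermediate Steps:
m(p) = 3
-391*m(5 - 1*0) - 294 = -391*3 - 294 = -1173 - 294 = -1467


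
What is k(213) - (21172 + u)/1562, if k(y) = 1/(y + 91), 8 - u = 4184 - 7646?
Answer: -3744803/237424 ≈ -15.773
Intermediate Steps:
u = 3470 (u = 8 - (4184 - 7646) = 8 - 1*(-3462) = 8 + 3462 = 3470)
k(y) = 1/(91 + y)
k(213) - (21172 + u)/1562 = 1/(91 + 213) - (21172 + 3470)/1562 = 1/304 - 24642/1562 = 1/304 - 1*12321/781 = 1/304 - 12321/781 = -3744803/237424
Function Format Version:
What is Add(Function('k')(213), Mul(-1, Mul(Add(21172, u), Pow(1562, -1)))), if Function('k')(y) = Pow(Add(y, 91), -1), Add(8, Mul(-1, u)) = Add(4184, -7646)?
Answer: Rational(-3744803, 237424) ≈ -15.773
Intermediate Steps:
u = 3470 (u = Add(8, Mul(-1, Add(4184, -7646))) = Add(8, Mul(-1, -3462)) = Add(8, 3462) = 3470)
Function('k')(y) = Pow(Add(91, y), -1)
Add(Function('k')(213), Mul(-1, Mul(Add(21172, u), Pow(1562, -1)))) = Add(Pow(Add(91, 213), -1), Mul(-1, Mul(Add(21172, 3470), Pow(1562, -1)))) = Add(Pow(304, -1), Mul(-1, Mul(24642, Rational(1, 1562)))) = Add(Rational(1, 304), Mul(-1, Rational(12321, 781))) = Add(Rational(1, 304), Rational(-12321, 781)) = Rational(-3744803, 237424)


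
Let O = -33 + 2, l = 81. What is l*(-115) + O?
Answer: -9346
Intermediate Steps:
O = -31
l*(-115) + O = 81*(-115) - 31 = -9315 - 31 = -9346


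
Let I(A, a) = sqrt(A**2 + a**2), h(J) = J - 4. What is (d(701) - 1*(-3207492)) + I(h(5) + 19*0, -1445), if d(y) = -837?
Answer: 3206655 + sqrt(2088026) ≈ 3.2081e+6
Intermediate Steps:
h(J) = -4 + J
(d(701) - 1*(-3207492)) + I(h(5) + 19*0, -1445) = (-837 - 1*(-3207492)) + sqrt(((-4 + 5) + 19*0)**2 + (-1445)**2) = (-837 + 3207492) + sqrt((1 + 0)**2 + 2088025) = 3206655 + sqrt(1**2 + 2088025) = 3206655 + sqrt(1 + 2088025) = 3206655 + sqrt(2088026)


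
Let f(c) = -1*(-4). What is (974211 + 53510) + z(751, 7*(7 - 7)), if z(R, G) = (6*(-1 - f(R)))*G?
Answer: 1027721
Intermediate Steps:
f(c) = 4
z(R, G) = -30*G (z(R, G) = (6*(-1 - 1*4))*G = (6*(-1 - 4))*G = (6*(-5))*G = -30*G)
(974211 + 53510) + z(751, 7*(7 - 7)) = (974211 + 53510) - 210*(7 - 7) = 1027721 - 210*0 = 1027721 - 30*0 = 1027721 + 0 = 1027721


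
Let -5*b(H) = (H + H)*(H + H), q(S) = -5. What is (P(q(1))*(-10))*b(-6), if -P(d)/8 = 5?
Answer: -11520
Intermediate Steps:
b(H) = -4*H**2/5 (b(H) = -(H + H)*(H + H)/5 = -2*H*2*H/5 = -4*H**2/5)
P(d) = -40 (P(d) = -8*5 = -40)
(P(q(1))*(-10))*b(-6) = (-40*(-10))*(-4/5*(-6)**2) = 400*(-4/5*36) = 400*(-144/5) = -11520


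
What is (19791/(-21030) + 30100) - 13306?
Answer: 117719343/7010 ≈ 16793.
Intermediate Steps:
(19791/(-21030) + 30100) - 13306 = (19791*(-1/21030) + 30100) - 13306 = (-6597/7010 + 30100) - 13306 = 210994403/7010 - 13306 = 117719343/7010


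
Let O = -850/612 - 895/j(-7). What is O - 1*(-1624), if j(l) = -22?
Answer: 164666/99 ≈ 1663.3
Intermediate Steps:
O = 3890/99 (O = -850/612 - 895/(-22) = -850*1/612 - 895*(-1/22) = -25/18 + 895/22 = 3890/99 ≈ 39.293)
O - 1*(-1624) = 3890/99 - 1*(-1624) = 3890/99 + 1624 = 164666/99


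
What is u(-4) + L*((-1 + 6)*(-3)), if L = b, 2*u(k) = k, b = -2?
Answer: 28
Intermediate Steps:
u(k) = k/2
L = -2
u(-4) + L*((-1 + 6)*(-3)) = (1/2)*(-4) - 2*(-1 + 6)*(-3) = -2 - 10*(-3) = -2 - 2*(-15) = -2 + 30 = 28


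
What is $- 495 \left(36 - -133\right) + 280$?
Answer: $-83375$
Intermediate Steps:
$- 495 \left(36 - -133\right) + 280 = - 495 \left(36 + 133\right) + 280 = \left(-495\right) 169 + 280 = -83655 + 280 = -83375$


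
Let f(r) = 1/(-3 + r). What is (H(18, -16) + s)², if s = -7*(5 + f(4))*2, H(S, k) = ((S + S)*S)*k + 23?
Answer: 108764041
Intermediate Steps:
H(S, k) = 23 + 2*k*S² (H(S, k) = ((2*S)*S)*k + 23 = (2*S²)*k + 23 = 2*k*S² + 23 = 23 + 2*k*S²)
s = -84 (s = -7*(5 + 1/(-3 + 4))*2 = -7*(5 + 1/1)*2 = -7*(5 + 1)*2 = -42*2 = -7*12 = -84)
(H(18, -16) + s)² = ((23 + 2*(-16)*18²) - 84)² = ((23 + 2*(-16)*324) - 84)² = ((23 - 10368) - 84)² = (-10345 - 84)² = (-10429)² = 108764041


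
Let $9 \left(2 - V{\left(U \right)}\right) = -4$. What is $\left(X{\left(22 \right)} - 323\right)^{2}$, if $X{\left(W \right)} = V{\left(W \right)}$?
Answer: $\frac{8323225}{81} \approx 1.0276 \cdot 10^{5}$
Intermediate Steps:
$V{\left(U \right)} = \frac{22}{9}$ ($V{\left(U \right)} = 2 - - \frac{4}{9} = 2 + \frac{4}{9} = \frac{22}{9}$)
$X{\left(W \right)} = \frac{22}{9}$
$\left(X{\left(22 \right)} - 323\right)^{2} = \left(\frac{22}{9} - 323\right)^{2} = \left(- \frac{2885}{9}\right)^{2} = \frac{8323225}{81}$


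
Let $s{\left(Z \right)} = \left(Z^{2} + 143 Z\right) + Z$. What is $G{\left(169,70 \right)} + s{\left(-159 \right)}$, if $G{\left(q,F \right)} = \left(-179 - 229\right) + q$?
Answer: $2146$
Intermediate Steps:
$s{\left(Z \right)} = Z^{2} + 144 Z$
$G{\left(q,F \right)} = -408 + q$
$G{\left(169,70 \right)} + s{\left(-159 \right)} = \left(-408 + 169\right) - 159 \left(144 - 159\right) = -239 - -2385 = -239 + 2385 = 2146$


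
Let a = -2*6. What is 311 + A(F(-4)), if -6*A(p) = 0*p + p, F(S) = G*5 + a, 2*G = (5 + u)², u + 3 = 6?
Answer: 859/3 ≈ 286.33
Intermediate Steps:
u = 3 (u = -3 + 6 = 3)
a = -12
G = 32 (G = (5 + 3)²/2 = (½)*8² = (½)*64 = 32)
F(S) = 148 (F(S) = 32*5 - 12 = 160 - 12 = 148)
A(p) = -p/6 (A(p) = -(0*p + p)/6 = -(0 + p)/6 = -p/6)
311 + A(F(-4)) = 311 - ⅙*148 = 311 - 74/3 = 859/3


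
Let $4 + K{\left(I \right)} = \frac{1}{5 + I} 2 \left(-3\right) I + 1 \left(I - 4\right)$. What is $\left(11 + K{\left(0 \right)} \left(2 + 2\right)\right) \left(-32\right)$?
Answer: $672$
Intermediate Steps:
$K{\left(I \right)} = -8 + I - \frac{6 I}{5 + I}$ ($K{\left(I \right)} = -4 + \left(\frac{1}{5 + I} 2 \left(-3\right) I + 1 \left(I - 4\right)\right) = -4 + \left(\frac{2}{5 + I} \left(-3\right) I + 1 \left(-4 + I\right)\right) = -4 + \left(- \frac{6}{5 + I} I + \left(-4 + I\right)\right) = -4 - \left(4 - I + \frac{6 I}{5 + I}\right) = -8 + I - \frac{6 I}{5 + I}$)
$\left(11 + K{\left(0 \right)} \left(2 + 2\right)\right) \left(-32\right) = \left(11 + \frac{-40 + 0^{2} - 0}{5 + 0} \left(2 + 2\right)\right) \left(-32\right) = \left(11 + \frac{-40 + 0 + 0}{5} \cdot 4\right) \left(-32\right) = \left(11 + \frac{1}{5} \left(-40\right) 4\right) \left(-32\right) = \left(11 - 32\right) \left(-32\right) = \left(-21\right) \left(-32\right) = 672$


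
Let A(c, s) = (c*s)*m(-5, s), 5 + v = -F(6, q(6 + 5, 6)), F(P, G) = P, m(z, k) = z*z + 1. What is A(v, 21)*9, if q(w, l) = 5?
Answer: -54054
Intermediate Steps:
m(z, k) = 1 + z² (m(z, k) = z² + 1 = 1 + z²)
v = -11 (v = -5 - 1*6 = -5 - 6 = -11)
A(c, s) = 26*c*s (A(c, s) = (c*s)*(1 + (-5)²) = (c*s)*(1 + 25) = (c*s)*26 = 26*c*s)
A(v, 21)*9 = (26*(-11)*21)*9 = -6006*9 = -54054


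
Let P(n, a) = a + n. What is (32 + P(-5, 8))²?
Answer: 1225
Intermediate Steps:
(32 + P(-5, 8))² = (32 + (8 - 5))² = (32 + 3)² = 35² = 1225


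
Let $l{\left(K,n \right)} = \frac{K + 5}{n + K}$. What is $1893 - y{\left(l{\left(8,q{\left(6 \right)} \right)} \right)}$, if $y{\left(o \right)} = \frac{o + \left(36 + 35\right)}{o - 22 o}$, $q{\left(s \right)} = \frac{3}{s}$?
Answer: $\frac{344937}{182} \approx 1895.3$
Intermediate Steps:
$l{\left(K,n \right)} = \frac{5 + K}{K + n}$
$y{\left(o \right)} = - \frac{71 + o}{21 o}$ ($y{\left(o \right)} = \frac{o + 71}{\left(-21\right) o} = \left(71 + o\right) \left(- \frac{1}{21 o}\right) = - \frac{71 + o}{21 o}$)
$1893 - y{\left(l{\left(8,q{\left(6 \right)} \right)} \right)} = 1893 - \frac{-71 - \frac{5 + 8}{8 + \frac{3}{6}}}{21 \frac{5 + 8}{8 + \frac{3}{6}}} = 1893 - \frac{-71 - \frac{1}{8 + 3 \cdot \frac{1}{6}} \cdot 13}{21 \frac{1}{8 + 3 \cdot \frac{1}{6}} \cdot 13} = 1893 - \frac{-71 - \frac{1}{8 + \frac{1}{2}} \cdot 13}{21 \frac{1}{8 + \frac{1}{2}} \cdot 13} = 1893 - \frac{-71 - \frac{1}{\frac{17}{2}} \cdot 13}{21 \frac{1}{\frac{17}{2}} \cdot 13} = 1893 - \frac{-71 - \frac{2}{17} \cdot 13}{21 \cdot \frac{2}{17} \cdot 13} = 1893 - \frac{-71 - \frac{26}{17}}{21 \cdot \frac{26}{17}} = 1893 - \frac{1}{21} \cdot \frac{17}{26} \left(-71 - \frac{26}{17}\right) = 1893 - \frac{1}{21} \cdot \frac{17}{26} \left(- \frac{1233}{17}\right) = 1893 - - \frac{411}{182} = 1893 + \frac{411}{182} = \frac{344937}{182}$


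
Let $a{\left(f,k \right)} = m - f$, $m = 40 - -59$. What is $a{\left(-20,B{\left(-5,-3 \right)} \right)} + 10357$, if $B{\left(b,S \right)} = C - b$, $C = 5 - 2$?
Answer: $10476$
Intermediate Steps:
$C = 3$
$m = 99$ ($m = 40 + 59 = 99$)
$B{\left(b,S \right)} = 3 - b$
$a{\left(f,k \right)} = 99 - f$
$a{\left(-20,B{\left(-5,-3 \right)} \right)} + 10357 = \left(99 - -20\right) + 10357 = \left(99 + 20\right) + 10357 = 119 + 10357 = 10476$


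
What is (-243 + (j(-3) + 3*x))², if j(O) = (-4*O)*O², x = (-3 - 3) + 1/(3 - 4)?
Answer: 24336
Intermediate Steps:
x = -7 (x = -6 + 1/(-1) = -6 - 1 = -7)
j(O) = -4*O³
(-243 + (j(-3) + 3*x))² = (-243 + (-4*(-3)³ + 3*(-7)))² = (-243 + (-4*(-27) - 21))² = (-243 + (108 - 21))² = (-243 + 87)² = (-156)² = 24336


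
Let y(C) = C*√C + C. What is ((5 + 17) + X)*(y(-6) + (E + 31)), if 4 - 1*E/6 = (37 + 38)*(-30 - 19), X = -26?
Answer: -88396 + 24*I*√6 ≈ -88396.0 + 58.788*I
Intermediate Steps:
E = 22074 (E = 24 - 6*(37 + 38)*(-30 - 19) = 24 - 450*(-49) = 24 - 6*(-3675) = 24 + 22050 = 22074)
y(C) = C + C^(3/2) (y(C) = C^(3/2) + C = C + C^(3/2))
((5 + 17) + X)*(y(-6) + (E + 31)) = ((5 + 17) - 26)*((-6 + (-6)^(3/2)) + (22074 + 31)) = (22 - 26)*((-6 - 6*I*√6) + 22105) = -4*(22099 - 6*I*√6) = -88396 + 24*I*√6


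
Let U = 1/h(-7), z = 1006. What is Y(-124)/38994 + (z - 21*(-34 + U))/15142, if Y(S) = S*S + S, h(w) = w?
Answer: 11069/21922 ≈ 0.50493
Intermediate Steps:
U = -⅐ (U = 1/(-7) = -⅐ ≈ -0.14286)
Y(S) = S + S² (Y(S) = S² + S = S + S²)
Y(-124)/38994 + (z - 21*(-34 + U))/15142 = -124*(1 - 124)/38994 + (1006 - 21*(-34 - ⅐))/15142 = -124*(-123)*(1/38994) + (1006 - 21*(-239/7))*(1/15142) = 15252*(1/38994) + (1006 + 717)*(1/15142) = 2542/6499 + 1723*(1/15142) = 2542/6499 + 1723/15142 = 11069/21922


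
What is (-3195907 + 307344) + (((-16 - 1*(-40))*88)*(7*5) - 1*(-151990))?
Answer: -2662653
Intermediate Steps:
(-3195907 + 307344) + (((-16 - 1*(-40))*88)*(7*5) - 1*(-151990)) = -2888563 + (((-16 + 40)*88)*35 + 151990) = -2888563 + ((24*88)*35 + 151990) = -2888563 + (2112*35 + 151990) = -2888563 + (73920 + 151990) = -2888563 + 225910 = -2662653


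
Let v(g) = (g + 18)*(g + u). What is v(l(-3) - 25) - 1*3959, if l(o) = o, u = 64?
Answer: -4319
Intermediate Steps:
v(g) = (18 + g)*(64 + g) (v(g) = (g + 18)*(g + 64) = (18 + g)*(64 + g))
v(l(-3) - 25) - 1*3959 = (1152 + (-3 - 25)² + 82*(-3 - 25)) - 1*3959 = (1152 + (-28)² + 82*(-28)) - 3959 = (1152 + 784 - 2296) - 3959 = -360 - 3959 = -4319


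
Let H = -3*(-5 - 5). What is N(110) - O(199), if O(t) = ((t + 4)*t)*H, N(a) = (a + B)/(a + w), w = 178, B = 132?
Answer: -174514919/144 ≈ -1.2119e+6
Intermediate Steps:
H = 30 (H = -3*(-10) = 30)
N(a) = (132 + a)/(178 + a) (N(a) = (a + 132)/(a + 178) = (132 + a)/(178 + a))
O(t) = 30*t*(4 + t) (O(t) = ((t + 4)*t)*30 = ((4 + t)*t)*30 = (t*(4 + t))*30 = 30*t*(4 + t))
N(110) - O(199) = (132 + 110)/(178 + 110) - 30*199*(4 + 199) = 242/288 - 30*199*203 = (1/288)*242 - 1*1211910 = 121/144 - 1211910 = -174514919/144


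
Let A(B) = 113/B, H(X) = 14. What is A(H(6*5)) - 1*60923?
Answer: -852809/14 ≈ -60915.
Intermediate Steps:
A(H(6*5)) - 1*60923 = 113/14 - 1*60923 = 113*(1/14) - 60923 = 113/14 - 60923 = -852809/14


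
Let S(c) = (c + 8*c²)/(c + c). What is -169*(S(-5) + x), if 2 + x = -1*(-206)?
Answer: -62361/2 ≈ -31181.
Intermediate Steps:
x = 204 (x = -2 - 1*(-206) = -2 + 206 = 204)
S(c) = (c + 8*c²)/(2*c) (S(c) = (c + 8*c²)/((2*c)) = (c + 8*c²)*(1/(2*c)) = (c + 8*c²)/(2*c))
-169*(S(-5) + x) = -169*((½ + 4*(-5)) + 204) = -169*((½ - 20) + 204) = -169*(-39/2 + 204) = -169*369/2 = -62361/2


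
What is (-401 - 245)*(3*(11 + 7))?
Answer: -34884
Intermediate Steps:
(-401 - 245)*(3*(11 + 7)) = -1938*18 = -646*54 = -34884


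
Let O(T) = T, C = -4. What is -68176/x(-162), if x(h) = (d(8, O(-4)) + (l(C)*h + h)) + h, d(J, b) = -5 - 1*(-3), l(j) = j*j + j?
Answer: 34088/1135 ≈ 30.033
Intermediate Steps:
l(j) = j + j² (l(j) = j² + j = j + j²)
d(J, b) = -2 (d(J, b) = -5 + 3 = -2)
x(h) = -2 + 14*h (x(h) = (-2 + ((-4*(1 - 4))*h + h)) + h = (-2 + ((-4*(-3))*h + h)) + h = (-2 + (12*h + h)) + h = (-2 + 13*h) + h = -2 + 14*h)
-68176/x(-162) = -68176/(-2 + 14*(-162)) = -68176/(-2 - 2268) = -68176/(-2270) = -68176*(-1/2270) = 34088/1135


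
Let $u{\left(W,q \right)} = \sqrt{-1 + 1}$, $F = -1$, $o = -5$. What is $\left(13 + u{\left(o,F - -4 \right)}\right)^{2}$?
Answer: $169$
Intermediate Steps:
$u{\left(W,q \right)} = 0$ ($u{\left(W,q \right)} = \sqrt{0} = 0$)
$\left(13 + u{\left(o,F - -4 \right)}\right)^{2} = \left(13 + 0\right)^{2} = 13^{2} = 169$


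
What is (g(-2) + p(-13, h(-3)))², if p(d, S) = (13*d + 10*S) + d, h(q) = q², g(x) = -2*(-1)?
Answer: 8100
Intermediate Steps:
g(x) = 2
p(d, S) = 10*S + 14*d (p(d, S) = (10*S + 13*d) + d = 10*S + 14*d)
(g(-2) + p(-13, h(-3)))² = (2 + (10*(-3)² + 14*(-13)))² = (2 + (10*9 - 182))² = (2 + (90 - 182))² = (2 - 92)² = (-90)² = 8100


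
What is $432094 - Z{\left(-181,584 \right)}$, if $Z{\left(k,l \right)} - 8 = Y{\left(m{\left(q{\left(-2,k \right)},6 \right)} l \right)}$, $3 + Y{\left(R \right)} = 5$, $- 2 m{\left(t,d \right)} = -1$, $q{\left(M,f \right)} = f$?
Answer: $432084$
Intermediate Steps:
$m{\left(t,d \right)} = \frac{1}{2}$ ($m{\left(t,d \right)} = \left(- \frac{1}{2}\right) \left(-1\right) = \frac{1}{2}$)
$Y{\left(R \right)} = 2$ ($Y{\left(R \right)} = -3 + 5 = 2$)
$Z{\left(k,l \right)} = 10$ ($Z{\left(k,l \right)} = 8 + 2 = 10$)
$432094 - Z{\left(-181,584 \right)} = 432094 - 10 = 432084$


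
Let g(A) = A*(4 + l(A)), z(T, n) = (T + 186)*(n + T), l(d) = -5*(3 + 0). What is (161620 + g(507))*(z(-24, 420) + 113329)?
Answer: 27694667683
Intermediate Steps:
l(d) = -15 (l(d) = -5*3 = -15)
z(T, n) = (186 + T)*(T + n)
g(A) = -11*A (g(A) = A*(4 - 15) = A*(-11) = -11*A)
(161620 + g(507))*(z(-24, 420) + 113329) = (161620 - 11*507)*(((-24)**2 + 186*(-24) + 186*420 - 24*420) + 113329) = (161620 - 5577)*((576 - 4464 + 78120 - 10080) + 113329) = 156043*(64152 + 113329) = 156043*177481 = 27694667683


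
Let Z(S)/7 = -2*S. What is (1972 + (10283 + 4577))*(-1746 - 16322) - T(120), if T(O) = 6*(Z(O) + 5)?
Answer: -304110526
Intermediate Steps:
Z(S) = -14*S (Z(S) = 7*(-2*S) = -14*S)
T(O) = 30 - 84*O (T(O) = 6*(-14*O + 5) = 6*(5 - 14*O) = 30 - 84*O)
(1972 + (10283 + 4577))*(-1746 - 16322) - T(120) = (1972 + (10283 + 4577))*(-1746 - 16322) - (30 - 84*120) = (1972 + 14860)*(-18068) - (30 - 10080) = 16832*(-18068) - 1*(-10050) = -304120576 + 10050 = -304110526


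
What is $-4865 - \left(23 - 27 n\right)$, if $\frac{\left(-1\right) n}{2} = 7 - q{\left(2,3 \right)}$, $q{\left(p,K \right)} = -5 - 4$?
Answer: $-5752$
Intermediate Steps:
$q{\left(p,K \right)} = -9$
$n = -32$ ($n = - 2 \left(7 - -9\right) = - 2 \left(7 + 9\right) = \left(-2\right) 16 = -32$)
$-4865 - \left(23 - 27 n\right) = -4865 - \left(23 - -864\right) = -4865 - \left(23 + 864\right) = -4865 - 887 = -5752$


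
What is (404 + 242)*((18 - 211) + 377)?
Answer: 118864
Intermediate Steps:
(404 + 242)*((18 - 211) + 377) = 646*(-193 + 377) = 646*184 = 118864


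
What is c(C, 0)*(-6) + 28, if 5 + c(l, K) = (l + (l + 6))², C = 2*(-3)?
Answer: -158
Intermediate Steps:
C = -6
c(l, K) = -5 + (6 + 2*l)² (c(l, K) = -5 + (l + (l + 6))² = -5 + (l + (6 + l))² = -5 + (6 + 2*l)²)
c(C, 0)*(-6) + 28 = (-5 + 4*(3 - 6)²)*(-6) + 28 = (-5 + 4*(-3)²)*(-6) + 28 = (-5 + 4*9)*(-6) + 28 = (-5 + 36)*(-6) + 28 = 31*(-6) + 28 = -186 + 28 = -158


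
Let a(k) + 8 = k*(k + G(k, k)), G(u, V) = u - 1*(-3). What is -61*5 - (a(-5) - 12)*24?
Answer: -665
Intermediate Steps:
G(u, V) = 3 + u (G(u, V) = u + 3 = 3 + u)
a(k) = -8 + k*(3 + 2*k) (a(k) = -8 + k*(k + (3 + k)) = -8 + k*(3 + 2*k))
-61*5 - (a(-5) - 12)*24 = -61*5 - ((-8 + (-5)² - 5*(3 - 5)) - 12)*24 = -305 - ((-8 + 25 - 5*(-2)) - 12)*24 = -305 - ((-8 + 25 + 10) - 12)*24 = -305 - (27 - 12)*24 = -305 - 15*24 = -305 - 1*360 = -305 - 360 = -665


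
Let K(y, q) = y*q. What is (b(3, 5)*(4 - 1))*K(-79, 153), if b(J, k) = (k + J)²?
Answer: -2320704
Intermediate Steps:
b(J, k) = (J + k)²
K(y, q) = q*y
(b(3, 5)*(4 - 1))*K(-79, 153) = ((3 + 5)²*(4 - 1))*(153*(-79)) = (8²*3)*(-12087) = (64*3)*(-12087) = 192*(-12087) = -2320704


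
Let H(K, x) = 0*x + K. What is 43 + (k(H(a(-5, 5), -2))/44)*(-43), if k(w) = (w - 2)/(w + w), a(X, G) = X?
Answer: 18619/440 ≈ 42.316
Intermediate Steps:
H(K, x) = K (H(K, x) = 0 + K = K)
k(w) = (-2 + w)/(2*w) (k(w) = (-2 + w)/((2*w)) = (-2 + w)*(1/(2*w)) = (-2 + w)/(2*w))
43 + (k(H(a(-5, 5), -2))/44)*(-43) = 43 + (((½)*(-2 - 5)/(-5))/44)*(-43) = 43 + (((½)*(-⅕)*(-7))*(1/44))*(-43) = 43 + ((7/10)*(1/44))*(-43) = 43 + (7/440)*(-43) = 43 - 301/440 = 18619/440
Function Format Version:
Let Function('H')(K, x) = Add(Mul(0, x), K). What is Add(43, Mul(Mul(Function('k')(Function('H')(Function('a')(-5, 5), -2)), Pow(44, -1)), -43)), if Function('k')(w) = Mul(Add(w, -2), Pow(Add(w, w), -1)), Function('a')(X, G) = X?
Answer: Rational(18619, 440) ≈ 42.316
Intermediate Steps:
Function('H')(K, x) = K (Function('H')(K, x) = Add(0, K) = K)
Function('k')(w) = Mul(Rational(1, 2), Pow(w, -1), Add(-2, w)) (Function('k')(w) = Mul(Add(-2, w), Pow(Mul(2, w), -1)) = Mul(Add(-2, w), Mul(Rational(1, 2), Pow(w, -1))) = Mul(Rational(1, 2), Pow(w, -1), Add(-2, w)))
Add(43, Mul(Mul(Function('k')(Function('H')(Function('a')(-5, 5), -2)), Pow(44, -1)), -43)) = Add(43, Mul(Mul(Mul(Rational(1, 2), Pow(-5, -1), Add(-2, -5)), Pow(44, -1)), -43)) = Add(43, Mul(Mul(Mul(Rational(1, 2), Rational(-1, 5), -7), Rational(1, 44)), -43)) = Add(43, Mul(Mul(Rational(7, 10), Rational(1, 44)), -43)) = Add(43, Mul(Rational(7, 440), -43)) = Add(43, Rational(-301, 440)) = Rational(18619, 440)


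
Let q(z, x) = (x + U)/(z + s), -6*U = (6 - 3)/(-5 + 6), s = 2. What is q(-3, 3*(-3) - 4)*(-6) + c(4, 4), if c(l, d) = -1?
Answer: -82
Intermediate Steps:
U = -½ (U = -(6 - 3)/(6*(-5 + 6)) = -1/(2*1) = -1/2 = -⅙*3 = -½ ≈ -0.50000)
q(z, x) = (-½ + x)/(2 + z) (q(z, x) = (x - ½)/(z + 2) = (-½ + x)/(2 + z))
q(-3, 3*(-3) - 4)*(-6) + c(4, 4) = ((-½ + (3*(-3) - 4))/(2 - 3))*(-6) - 1 = ((-½ + (-9 - 4))/(-1))*(-6) - 1 = -(-½ - 13)*(-6) - 1 = -1*(-27/2)*(-6) - 1 = (27/2)*(-6) - 1 = -81 - 1 = -82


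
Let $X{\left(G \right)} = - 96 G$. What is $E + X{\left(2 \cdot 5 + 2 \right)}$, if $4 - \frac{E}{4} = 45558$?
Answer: $-183368$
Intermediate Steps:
$E = -182216$ ($E = 16 - 182232 = -182216$)
$E + X{\left(2 \cdot 5 + 2 \right)} = -182216 - 96 \left(2 \cdot 5 + 2\right) = -182216 - 96 \left(10 + 2\right) = -182216 - 1152 = -183368$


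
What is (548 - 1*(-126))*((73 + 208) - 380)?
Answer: -66726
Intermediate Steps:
(548 - 1*(-126))*((73 + 208) - 380) = (548 + 126)*(281 - 380) = 674*(-99) = -66726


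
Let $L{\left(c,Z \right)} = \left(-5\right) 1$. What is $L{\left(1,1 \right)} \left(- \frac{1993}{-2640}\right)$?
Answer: $- \frac{1993}{528} \approx -3.7746$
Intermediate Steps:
$L{\left(c,Z \right)} = -5$
$L{\left(1,1 \right)} \left(- \frac{1993}{-2640}\right) = - 5 \left(- \frac{1993}{-2640}\right) = - 5 \left(\left(-1993\right) \left(- \frac{1}{2640}\right)\right) = \left(-5\right) \frac{1993}{2640} = - \frac{1993}{528}$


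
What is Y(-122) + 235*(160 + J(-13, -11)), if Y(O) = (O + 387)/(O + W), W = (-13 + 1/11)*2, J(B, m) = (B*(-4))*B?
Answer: -197171675/1626 ≈ -1.2126e+5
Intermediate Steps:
J(B, m) = -4*B**2 (J(B, m) = (-4*B)*B = -4*B**2)
W = -284/11 (W = (-13 + 1/11)*2 = -142/11*2 = -284/11 ≈ -25.818)
Y(O) = (387 + O)/(-284/11 + O) (Y(O) = (O + 387)/(O - 284/11) = (387 + O)/(-284/11 + O))
Y(-122) + 235*(160 + J(-13, -11)) = 11*(387 - 122)/(-284 + 11*(-122)) + 235*(160 - 4*(-13)**2) = 11*265/(-284 - 1342) + 235*(160 - 4*169) = 11*265/(-1626) + 235*(160 - 676) = 11*(-1/1626)*265 + 235*(-516) = -2915/1626 - 121260 = -197171675/1626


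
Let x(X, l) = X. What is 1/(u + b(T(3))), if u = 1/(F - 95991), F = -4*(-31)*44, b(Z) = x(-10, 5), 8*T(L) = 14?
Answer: -90535/905351 ≈ -0.10000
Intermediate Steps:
T(L) = 7/4 (T(L) = (⅛)*14 = 7/4)
b(Z) = -10
F = 5456 (F = 124*44 = 5456)
u = -1/90535 (u = 1/(5456 - 95991) = 1/(-90535) = -1/90535 ≈ -1.1045e-5)
1/(u + b(T(3))) = 1/(-1/90535 - 10) = 1/(-905351/90535) = -90535/905351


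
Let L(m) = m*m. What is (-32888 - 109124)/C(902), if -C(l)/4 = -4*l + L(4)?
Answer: -35503/3592 ≈ -9.8839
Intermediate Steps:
L(m) = m**2
C(l) = -64 + 16*l (C(l) = -4*(-4*l + 4**2) = -4*(-4*l + 16) = -4*(16 - 4*l) = -64 + 16*l)
(-32888 - 109124)/C(902) = (-32888 - 109124)/(-64 + 16*902) = -142012/(-64 + 14432) = -142012/14368 = -142012*1/14368 = -35503/3592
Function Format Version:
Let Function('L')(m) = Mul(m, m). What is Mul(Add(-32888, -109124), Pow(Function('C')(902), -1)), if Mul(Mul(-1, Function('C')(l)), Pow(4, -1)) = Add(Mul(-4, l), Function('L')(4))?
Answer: Rational(-35503, 3592) ≈ -9.8839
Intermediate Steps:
Function('L')(m) = Pow(m, 2)
Function('C')(l) = Add(-64, Mul(16, l)) (Function('C')(l) = Mul(-4, Add(Mul(-4, l), Pow(4, 2))) = Mul(-4, Add(Mul(-4, l), 16)) = Mul(-4, Add(16, Mul(-4, l))) = Add(-64, Mul(16, l)))
Mul(Add(-32888, -109124), Pow(Function('C')(902), -1)) = Mul(Add(-32888, -109124), Pow(Add(-64, Mul(16, 902)), -1)) = Mul(-142012, Pow(Add(-64, 14432), -1)) = Mul(-142012, Pow(14368, -1)) = Mul(-142012, Rational(1, 14368)) = Rational(-35503, 3592)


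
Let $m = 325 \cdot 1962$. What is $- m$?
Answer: $-637650$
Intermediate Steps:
$m = 637650$
$- m = \left(-1\right) 637650 = -637650$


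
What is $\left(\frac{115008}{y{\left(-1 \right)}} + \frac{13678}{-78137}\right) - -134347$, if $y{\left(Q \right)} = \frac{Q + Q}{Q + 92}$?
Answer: $- \frac{398382836507}{78137} \approx -5.0985 \cdot 10^{6}$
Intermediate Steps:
$y{\left(Q \right)} = \frac{2 Q}{92 + Q}$
$\left(\frac{115008}{y{\left(-1 \right)}} + \frac{13678}{-78137}\right) - -134347 = \left(\frac{115008}{2 \left(-1\right) \frac{1}{92 - 1}} + \frac{13678}{-78137}\right) - -134347 = \left(\frac{115008}{2 \left(-1\right) \frac{1}{91}} + 13678 \left(- \frac{1}{78137}\right)\right) + 134347 = \left(\frac{115008}{2 \left(-1\right) \frac{1}{91}} - \frac{13678}{78137}\right) + 134347 = \left(\frac{115008}{- \frac{2}{91}} - \frac{13678}{78137}\right) + 134347 = \left(115008 \left(- \frac{91}{2}\right) - \frac{13678}{78137}\right) + 134347 = \left(-5232864 - \frac{13678}{78137}\right) + 134347 = - \frac{408880308046}{78137} + 134347 = - \frac{398382836507}{78137}$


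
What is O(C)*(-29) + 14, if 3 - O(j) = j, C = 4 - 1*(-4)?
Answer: 159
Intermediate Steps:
C = 8 (C = 4 + 4 = 8)
O(j) = 3 - j
O(C)*(-29) + 14 = (3 - 1*8)*(-29) + 14 = (3 - 8)*(-29) + 14 = -5*(-29) + 14 = 145 + 14 = 159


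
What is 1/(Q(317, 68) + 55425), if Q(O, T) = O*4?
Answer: 1/56693 ≈ 1.7639e-5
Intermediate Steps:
Q(O, T) = 4*O
1/(Q(317, 68) + 55425) = 1/(4*317 + 55425) = 1/(1268 + 55425) = 1/56693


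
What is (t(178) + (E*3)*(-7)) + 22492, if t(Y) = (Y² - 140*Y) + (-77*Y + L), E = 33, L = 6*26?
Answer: 15013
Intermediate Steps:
L = 156
t(Y) = 156 + Y² - 217*Y (t(Y) = (Y² - 140*Y) + (-77*Y + 156) = (Y² - 140*Y) + (156 - 77*Y) = 156 + Y² - 217*Y)
(t(178) + (E*3)*(-7)) + 22492 = ((156 + 178² - 217*178) + (33*3)*(-7)) + 22492 = ((156 + 31684 - 38626) + 99*(-7)) + 22492 = (-6786 - 693) + 22492 = -7479 + 22492 = 15013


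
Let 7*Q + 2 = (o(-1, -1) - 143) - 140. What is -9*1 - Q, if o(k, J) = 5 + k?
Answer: 218/7 ≈ 31.143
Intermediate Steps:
Q = -281/7 (Q = -2/7 + (((5 - 1) - 143) - 140)/7 = -2/7 + ((4 - 143) - 140)/7 = -2/7 + (-139 - 140)/7 = -2/7 + (⅐)*(-279) = -2/7 - 279/7 = -281/7 ≈ -40.143)
-9*1 - Q = -9*1 - 1*(-281/7) = -9 + 281/7 = 218/7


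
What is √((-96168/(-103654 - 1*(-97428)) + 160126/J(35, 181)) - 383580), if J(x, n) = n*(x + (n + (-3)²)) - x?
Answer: I*√1538535919771367215985/63333985 ≈ 619.32*I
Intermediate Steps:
J(x, n) = -x + n*(9 + n + x) (J(x, n) = n*(x + (n + 9)) - x = n*(x + (9 + n)) - x = n*(9 + n + x) - x = -x + n*(9 + n + x))
√((-96168/(-103654 - 1*(-97428)) + 160126/J(35, 181)) - 383580) = √((-96168/(-103654 - 1*(-97428)) + 160126/(181² - 1*35 + 9*181 + 181*35)) - 383580) = √((-96168/(-103654 + 97428) + 160126/(32761 - 35 + 1629 + 6335)) - 383580) = √((-96168/(-6226) + 160126/40690) - 383580) = √((-96168*(-1/6226) + 160126*(1/40690)) - 383580) = √((48084/3113 + 80063/20345) - 383580) = √(1227505099/63333985 - 383580) = √(-24292422461201/63333985) = I*√1538535919771367215985/63333985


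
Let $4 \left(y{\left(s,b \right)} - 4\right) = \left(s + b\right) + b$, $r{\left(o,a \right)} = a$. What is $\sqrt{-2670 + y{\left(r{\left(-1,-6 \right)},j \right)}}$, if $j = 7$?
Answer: $6 i \sqrt{74} \approx 51.614 i$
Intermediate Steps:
$y{\left(s,b \right)} = 4 + \frac{b}{2} + \frac{s}{4}$ ($y{\left(s,b \right)} = 4 + \frac{\left(s + b\right) + b}{4} = 4 + \frac{\left(b + s\right) + b}{4} = 4 + \frac{s + 2 b}{4} = 4 + \left(\frac{b}{2} + \frac{s}{4}\right) = 4 + \frac{b}{2} + \frac{s}{4}$)
$\sqrt{-2670 + y{\left(r{\left(-1,-6 \right)},j \right)}} = \sqrt{-2670 + \left(4 + \frac{1}{2} \cdot 7 + \frac{1}{4} \left(-6\right)\right)} = \sqrt{-2670 + \left(4 + \frac{7}{2} - \frac{3}{2}\right)} = \sqrt{-2670 + 6} = \sqrt{-2664} = 6 i \sqrt{74}$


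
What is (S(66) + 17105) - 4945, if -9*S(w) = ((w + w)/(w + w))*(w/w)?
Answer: 109439/9 ≈ 12160.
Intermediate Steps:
S(w) = -⅑ (S(w) = -(w + w)/(w + w)*w/w/9 = -(2*w)/((2*w))/9 = -(2*w)*(1/(2*w))/9 = -1/9 = -⅑*1 = -⅑)
(S(66) + 17105) - 4945 = (-⅑ + 17105) - 4945 = 153944/9 - 4945 = 109439/9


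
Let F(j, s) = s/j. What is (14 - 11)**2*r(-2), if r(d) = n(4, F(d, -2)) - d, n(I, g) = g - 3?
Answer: 0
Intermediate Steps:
n(I, g) = -3 + g
r(d) = -3 - d - 2/d (r(d) = (-3 - 2/d) - d = -3 - d - 2/d)
(14 - 11)**2*r(-2) = (14 - 11)**2*(-3 - 1*(-2) - 2/(-2)) = 3**2*(-3 + 2 - 2*(-1/2)) = 9*(-3 + 2 + 1) = 9*0 = 0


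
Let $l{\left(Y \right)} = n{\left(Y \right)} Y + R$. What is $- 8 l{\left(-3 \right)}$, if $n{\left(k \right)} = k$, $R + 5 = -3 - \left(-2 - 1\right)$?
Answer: $-32$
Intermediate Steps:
$R = -5$ ($R = -5 - 0 = -5 + \left(-3 + 3\right) = -5 + 0 = -5$)
$l{\left(Y \right)} = -5 + Y^{2}$ ($l{\left(Y \right)} = Y Y - 5 = Y^{2} - 5 = -5 + Y^{2}$)
$- 8 l{\left(-3 \right)} = - 8 \left(-5 + \left(-3\right)^{2}\right) = - 8 \left(-5 + 9\right) = \left(-8\right) 4 = -32$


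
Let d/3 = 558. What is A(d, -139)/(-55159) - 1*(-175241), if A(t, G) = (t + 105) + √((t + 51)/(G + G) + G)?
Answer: 9666116540/55159 - I*√11222026/15334202 ≈ 1.7524e+5 - 0.00021846*I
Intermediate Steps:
d = 1674 (d = 3*558 = 1674)
A(t, G) = 105 + t + √(G + (51 + t)/(2*G)) (A(t, G) = (105 + t) + √((51 + t)/((2*G)) + G) = (105 + t) + √((51 + t)*(1/(2*G)) + G) = (105 + t) + √((51 + t)/(2*G) + G) = (105 + t) + √(G + (51 + t)/(2*G)) = 105 + t + √(G + (51 + t)/(2*G)))
A(d, -139)/(-55159) - 1*(-175241) = (105 + 1674 + √(4*(-139) + 102/(-139) + 2*1674/(-139))/2)/(-55159) - 1*(-175241) = (105 + 1674 + √(-556 + 102*(-1/139) + 2*1674*(-1/139))/2)*(-1/55159) + 175241 = (105 + 1674 + √(-556 - 102/139 - 3348/139)/2)*(-1/55159) + 175241 = (105 + 1674 + √(-80734/139)/2)*(-1/55159) + 175241 = (105 + 1674 + (I*√11222026/139)/2)*(-1/55159) + 175241 = (105 + 1674 + I*√11222026/278)*(-1/55159) + 175241 = (1779 + I*√11222026/278)*(-1/55159) + 175241 = (-1779/55159 - I*√11222026/15334202) + 175241 = 9666116540/55159 - I*√11222026/15334202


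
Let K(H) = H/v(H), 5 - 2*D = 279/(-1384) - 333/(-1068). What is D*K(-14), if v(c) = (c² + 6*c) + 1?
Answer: -4216135/13918888 ≈ -0.30291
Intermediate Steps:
D = 602305/246352 (D = 5/2 - (279/(-1384) - 333/(-1068))/2 = 5/2 - (279*(-1/1384) - 333*(-1/1068))/2 = 5/2 - (-279/1384 + 111/356)/2 = 5/2 - ½*13575/123176 = 5/2 - 13575/246352 = 602305/246352 ≈ 2.4449)
v(c) = 1 + c² + 6*c
K(H) = H/(1 + H² + 6*H)
D*K(-14) = 602305*(-14/(1 + (-14)² + 6*(-14)))/246352 = 602305*(-14/(1 + 196 - 84))/246352 = 602305*(-14/113)/246352 = 602305*(-14*1/113)/246352 = (602305/246352)*(-14/113) = -4216135/13918888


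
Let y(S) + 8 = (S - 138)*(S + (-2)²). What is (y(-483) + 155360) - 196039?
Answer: 256772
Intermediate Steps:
y(S) = -8 + (-138 + S)*(4 + S) (y(S) = -8 + (S - 138)*(S + (-2)²) = -8 + (-138 + S)*(S + 4) = -8 + (-138 + S)*(4 + S))
(y(-483) + 155360) - 196039 = ((-560 + (-483)² - 134*(-483)) + 155360) - 196039 = ((-560 + 233289 + 64722) + 155360) - 196039 = (297451 + 155360) - 196039 = 452811 - 196039 = 256772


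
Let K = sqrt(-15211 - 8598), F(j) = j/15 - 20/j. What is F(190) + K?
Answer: 716/57 + I*sqrt(23809) ≈ 12.561 + 154.3*I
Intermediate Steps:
F(j) = -20/j + j/15 (F(j) = j*(1/15) - 20/j = j/15 - 20/j = -20/j + j/15)
K = I*sqrt(23809) (K = sqrt(-23809) = I*sqrt(23809) ≈ 154.3*I)
F(190) + K = (-20/190 + (1/15)*190) + I*sqrt(23809) = (-20*1/190 + 38/3) + I*sqrt(23809) = (-2/19 + 38/3) + I*sqrt(23809) = 716/57 + I*sqrt(23809)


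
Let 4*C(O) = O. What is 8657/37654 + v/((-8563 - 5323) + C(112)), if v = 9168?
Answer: -112621583/260904566 ≈ -0.43166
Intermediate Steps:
C(O) = O/4
8657/37654 + v/((-8563 - 5323) + C(112)) = 8657/37654 + 9168/((-8563 - 5323) + (¼)*112) = 8657*(1/37654) + 9168/(-13886 + 28) = 8657/37654 + 9168/(-13858) = 8657/37654 + 9168*(-1/13858) = 8657/37654 - 4584/6929 = -112621583/260904566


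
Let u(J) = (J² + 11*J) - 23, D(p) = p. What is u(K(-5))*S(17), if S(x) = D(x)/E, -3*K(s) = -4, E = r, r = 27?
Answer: -1003/243 ≈ -4.1276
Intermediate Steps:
E = 27
K(s) = 4/3 (K(s) = -⅓*(-4) = 4/3)
u(J) = -23 + J² + 11*J
S(x) = x/27
u(K(-5))*S(17) = (-23 + (4/3)² + 11*(4/3))*((1/27)*17) = (-23 + 16/9 + 44/3)*(17/27) = -59/9*17/27 = -1003/243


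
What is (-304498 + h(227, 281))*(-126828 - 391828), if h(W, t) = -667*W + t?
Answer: 236313158656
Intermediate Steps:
h(W, t) = t - 667*W
(-304498 + h(227, 281))*(-126828 - 391828) = (-304498 + (281 - 667*227))*(-126828 - 391828) = (-304498 + (281 - 151409))*(-518656) = (-304498 - 151128)*(-518656) = -455626*(-518656) = 236313158656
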